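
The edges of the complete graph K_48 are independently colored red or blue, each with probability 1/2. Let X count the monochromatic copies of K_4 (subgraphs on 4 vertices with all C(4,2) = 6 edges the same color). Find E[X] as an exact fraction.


Let X = Σ_S X_S over the C(48, 4) = 194580 subsets S of size 4, where X_S = 1 if the K_4 on S is monochromatic.
For a fixed S, the K_4 on S has C(4, 2) = 6 edges. P[all 6 edges red] = (1/2)^6, and likewise for blue, so P[monochromatic] = 2·(1/2)^6 = 2^{1 − 6} = 1/32.
By linearity: E[X] = C(48, 4) · 2^{1 − 6} = 194580 · 1/32 = 48645/8.
Numerically: E[X] ≈ 6080.6250.

E[X] = C(48,4)·2^(1−C(4,2)) = 48645/8 ≈ 6080.6250.


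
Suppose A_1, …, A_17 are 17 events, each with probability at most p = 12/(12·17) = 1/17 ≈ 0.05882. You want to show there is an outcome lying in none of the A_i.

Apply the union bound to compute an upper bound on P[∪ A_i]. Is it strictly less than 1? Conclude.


Union bound: P[∪_{i=1}^{17} A_i] ≤ Σ_i P[A_i] ≤ 17·p = 17·(1/17) = 1.
Numerically: 1 ≈ 1.00000.
Is 1 < 1? NO.
Since the bound 1 is ≥ 1, the union bound is uninformative here; it does NOT by itself certify existence.

17·p = 1 ≈ 1.00000; existence NOT certified by the union bound.


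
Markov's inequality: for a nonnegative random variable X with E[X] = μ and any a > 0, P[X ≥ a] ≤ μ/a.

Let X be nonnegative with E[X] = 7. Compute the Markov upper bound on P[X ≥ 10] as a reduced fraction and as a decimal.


μ = E[X] = 7, a = 10.
Markov: P[X ≥ 10] ≤ μ/a = (7)/10 = 7/10.
Numerically: ≈ 0.700.
(Since a = 10 > μ = 7.000, the bound 7/10 is < 1 and informative.)

P[X ≥ 10] ≤ 7/10 ≈ 0.700.


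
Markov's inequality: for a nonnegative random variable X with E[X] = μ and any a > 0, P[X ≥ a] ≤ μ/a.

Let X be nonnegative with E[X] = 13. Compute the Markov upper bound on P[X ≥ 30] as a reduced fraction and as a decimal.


μ = E[X] = 13, a = 30.
Markov: P[X ≥ 30] ≤ μ/a = (13)/30 = 13/30.
Numerically: ≈ 0.43333.
(Since a = 30 > μ = 13.00000, the bound 13/30 is < 1 and informative.)

P[X ≥ 30] ≤ 13/30 ≈ 0.43333.


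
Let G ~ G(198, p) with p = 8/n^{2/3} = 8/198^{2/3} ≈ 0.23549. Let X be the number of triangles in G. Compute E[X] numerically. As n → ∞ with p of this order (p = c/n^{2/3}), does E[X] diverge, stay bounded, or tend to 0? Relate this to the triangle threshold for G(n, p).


Number of potential triangles: C(198, 3) = 1274196.
Each occurs with probability p³ ≈ (0.23549)³ ≈ 1.3059892e-02.
By linearity: E[X] = C(198, 3)·p³ ≈ 1274196 · 1.3059892e-02 ≈ 16640.86195.
Since α = 2/3 < 1, p = c/n^{2/3} ≫ 1/n is above the triangle threshold p ~ 1/n. Asymptotically E[X] ~ (c³/6)·n^{3(1−α)} = (8³/6)·n^{1} → ∞; triangles are abundant w.h.p.

E[X] ≈ 16640.86195; in regime p = Θ(1/n^{2/3}) E[X] diverges (above the triangle threshold p ~ 1/n).


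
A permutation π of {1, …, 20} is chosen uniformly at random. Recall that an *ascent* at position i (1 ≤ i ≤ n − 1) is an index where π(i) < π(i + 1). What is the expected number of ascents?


Write X = Σ X_I over i = 1, …, 19, with X_I the indicator of one ascent.
There are 19 indicators.
For each fixed i, the pair (π(i), π(i+1)) is a uniformly random ordered pair of distinct values from {1, …, 20}; by symmetry P[π(i) < π(i+1)] = 1/2.
By linearity: E[X] = 19 · (1/2) = (20 − 1) · (1/2) = 19/2 ≈ 9.50000.

E[X] = 19/2 = 9.50000.


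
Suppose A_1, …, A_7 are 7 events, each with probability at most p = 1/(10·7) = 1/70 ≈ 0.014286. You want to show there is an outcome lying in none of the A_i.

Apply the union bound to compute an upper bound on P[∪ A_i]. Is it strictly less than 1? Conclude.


Union bound: P[∪_{i=1}^{7} A_i] ≤ Σ_i P[A_i] ≤ 7·p = 7·(1/70) = 1/10.
Numerically: 1/10 ≈ 0.100000.
Is 1/10 < 1? YES.
Since P[∪ A_i] ≤ 1/10 < 1, the complement has P[∩ A_i^c] ≥ 1 − 1/10 = 9/10 > 0, so some outcome avoids every A_i.

7·p = 1/10 ≈ 0.100000; existence CERTIFIED by the union bound.


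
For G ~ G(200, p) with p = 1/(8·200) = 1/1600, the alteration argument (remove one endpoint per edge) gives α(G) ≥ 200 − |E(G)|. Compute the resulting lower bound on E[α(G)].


E[|E(G)|] = C(200, 2)·p = 19900 · (1/1600) = 199/16.
E[α(G)] ≥ n − E[|E(G)|] = 200 − 199/16 = 3001/16.
Numerically: ≈ 187.5625.
(This is only a lower bound; the true E[α(G)] may be larger.)

E[α(G)] ≥ 3001/16 ≈ 187.5625.


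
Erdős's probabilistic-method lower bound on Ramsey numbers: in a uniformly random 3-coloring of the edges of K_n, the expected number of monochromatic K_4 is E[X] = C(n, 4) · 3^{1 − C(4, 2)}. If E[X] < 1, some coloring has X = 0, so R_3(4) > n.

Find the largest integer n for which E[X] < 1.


We need C(n, 4) · 3^{1 − 6} < 1, i.e. C(n, 4) < 3^{6 − 1} = 243.
Check values of n near the boundary:
  n = 7: C(7, 4) = 35; 35 < 243? YES
  n = 8: C(8, 4) = 70; 70 < 243? YES
  n = 9: C(9, 4) = 126; 126 < 243? YES
  n = 10: C(10, 4) = 210; 210 < 243? YES
  n = 11: C(11, 4) = 330; 330 < 243? NO
  n = 12: C(12, 4) = 495; 495 < 243? NO
The largest n with C(n, 4) < 243 is n = 10 (where E[X] = 70/81 ≈ 0.864198). Hence R_3(4) > 10, i.e. R_3(4) ≥ 11.

Largest n = 10; hence R_3(4) > 10.


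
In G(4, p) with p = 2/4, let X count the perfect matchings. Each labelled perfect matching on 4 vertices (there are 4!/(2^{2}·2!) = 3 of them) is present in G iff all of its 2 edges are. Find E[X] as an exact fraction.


K_4 has 4!/(2^{2}·2!) = 3 labelled perfect matchings.
For each such perfect matching H, let X_H = 1 if all 2 edges of H are present in G. Then P[X_H = 1] = p^{2} = (1/2)^{2} = 1/4.
Summing the indicators: E[X] = Σ_H E[X_H] = 3 · p^{2} = 3 · 1/4 = 3/4.
Numerically: E[X] ≈ 0.75.

E[X] = 3 · (1/2)^{2} = 3/4 ≈ 0.75.


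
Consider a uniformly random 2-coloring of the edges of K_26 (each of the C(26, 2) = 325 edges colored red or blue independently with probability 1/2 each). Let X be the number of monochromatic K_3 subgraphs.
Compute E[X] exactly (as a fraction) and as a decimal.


Let X = Σ_S X_S over the C(26, 3) = 2600 subsets S of size 3, where X_S = 1 if the K_3 on S is monochromatic.
For a fixed S, the K_3 on S has C(3, 2) = 3 edges. P[all 3 edges red] = (1/2)^3, and likewise for blue, so P[monochromatic] = 2·(1/2)^3 = 2^{1 − 3} = 1/4.
Summing: E[X] = C(26, 3) · 2^{1 − 3} = 2600 · 1/4 = 650.
Numerically: E[X] ≈ 650.0000.

E[X] = C(26,3)·2^(1−C(3,2)) = 650 ≈ 650.0000.


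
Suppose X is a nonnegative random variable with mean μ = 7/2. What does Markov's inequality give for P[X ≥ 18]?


μ = E[X] = 7/2, a = 18.
Markov: P[X ≥ 18] ≤ μ/a = (7/2)/18 = 7/36.
Numerically: ≈ 0.194.
(Since a = 18 > μ = 3.500, the bound 7/36 is < 1 and informative.)

P[X ≥ 18] ≤ 7/36 ≈ 0.194.


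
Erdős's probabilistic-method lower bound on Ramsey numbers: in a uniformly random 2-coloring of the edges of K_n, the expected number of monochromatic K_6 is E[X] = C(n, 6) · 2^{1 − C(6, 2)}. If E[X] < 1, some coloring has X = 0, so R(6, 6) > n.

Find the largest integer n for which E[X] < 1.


We need C(n, 6) · 2^{1 − 15} < 1, i.e. C(n, 6) < 2^{15 − 1} = 16384.
Check values of n near the boundary:
  n = 14: C(14, 6) = 3003; 3003 < 16384? YES
  n = 15: C(15, 6) = 5005; 5005 < 16384? YES
  n = 16: C(16, 6) = 8008; 8008 < 16384? YES
  n = 17: C(17, 6) = 12376; 12376 < 16384? YES
  n = 18: C(18, 6) = 18564; 18564 < 16384? NO
  n = 19: C(19, 6) = 27132; 27132 < 16384? NO
The largest n with C(n, 6) < 16384 is n = 17 (where E[X] = 1547/2048 ≈ 0.7554). Hence R(6, 6) > 17, i.e. R(6, 6) ≥ 18.

Largest n = 17; hence R(6, 6) > 17.


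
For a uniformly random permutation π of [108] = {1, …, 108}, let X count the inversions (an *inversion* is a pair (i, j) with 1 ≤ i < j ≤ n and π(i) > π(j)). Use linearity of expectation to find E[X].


Write X = Σ X_I over the C(108, 2) = 5778 pairs i < j, with X_I the indicator of one inversion.
There are 5778 indicators.
For each fixed pair i < j, the values π(i) and π(j) are two distinct elements of {1, …, 108} in uniformly random order; by symmetry P[π(i) > π(j)] = 1/2.
By linearity: E[X] = 5778 · (1/2) = C(108, 2) · (1/2) = 5778/2 = 2889 ≈ 2889.00000.

E[X] = 2889 = 2889.00000.


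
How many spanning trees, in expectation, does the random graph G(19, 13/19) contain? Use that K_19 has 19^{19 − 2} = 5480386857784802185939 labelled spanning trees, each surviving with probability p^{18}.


K_19 has 19^{19 − 2} = 5480386857784802185939 labelled spanning trees.
For each such spanning tree H, let X_H = 1 if all 18 edges of H are present in G. Then P[X_H = 1] = p^{18} = (13/19)^{18} = 112455406951957393129/104127350297911241532841.
Summing the indicators: E[X] = Σ_H E[X_H] = 5480386857784802185939 · p^{18} = 5480386857784802185939 · 112455406951957393129/104127350297911241532841 = 112455406951957393129/19.
Numerically: E[X] ≈ 5.9187e+18.

E[X] = 5480386857784802185939 · (13/19)^{18} = 112455406951957393129/19 ≈ 5.9187e+18.


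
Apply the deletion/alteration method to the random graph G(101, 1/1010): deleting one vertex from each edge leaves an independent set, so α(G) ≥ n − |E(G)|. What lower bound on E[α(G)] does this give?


E[|E(G)|] = C(101, 2)·p = 5050 · (1/1010) = 5.
E[α(G)] ≥ n − E[|E(G)|] = 101 − 5 = 96.
Numerically: ≈ 96.0000.
(This is only a lower bound; the true E[α(G)] may be larger.)

E[α(G)] ≥ 96 ≈ 96.0000.


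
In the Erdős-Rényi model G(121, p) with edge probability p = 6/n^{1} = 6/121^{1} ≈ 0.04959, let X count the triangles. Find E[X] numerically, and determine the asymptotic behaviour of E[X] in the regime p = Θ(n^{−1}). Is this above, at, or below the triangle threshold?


Number of potential triangles: C(121, 3) = 287980.
Each occurs with probability p³ ≈ (0.04959)³ ≈ 1.219264e-04.
By linearity: E[X] = C(121, 3)·p³ ≈ 287980 · 1.219264e-04 ≈ 35.1124.
Here α = 1, so p = 6/n is exactly at the triangle threshold p ~ 1/n. Asymptotically E[X] → c³/6 = 6³/6 = 36 ≈ 36.0000, a bounded constant. In this regime the triangle count is asymptotically Poisson(c³/6).

E[X] ≈ 35.1124; in regime p = Θ(1/n^{1}) E[X] stays bounded (at the triangle threshold p ~ 1/n).


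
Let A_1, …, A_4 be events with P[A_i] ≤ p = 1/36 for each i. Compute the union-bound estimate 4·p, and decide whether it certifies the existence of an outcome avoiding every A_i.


Union bound: P[∪_{i=1}^{4} A_i] ≤ Σ_i P[A_i] ≤ 4·p = 4·(1/36) = 1/9.
Numerically: 1/9 ≈ 0.111.
Is 1/9 < 1? YES.
Since P[∪ A_i] ≤ 1/9 < 1, the complement has P[∩ A_i^c] ≥ 1 − 1/9 = 8/9 > 0, so some outcome avoids every A_i.

4·p = 1/9 ≈ 0.111; existence CERTIFIED by the union bound.


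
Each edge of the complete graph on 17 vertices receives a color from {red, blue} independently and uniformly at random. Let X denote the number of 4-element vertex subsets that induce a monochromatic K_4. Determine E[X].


Let X = Σ_S X_S over the C(17, 4) = 2380 subsets S of size 4, where X_S = 1 if the K_4 on S is monochromatic.
For a fixed S, the K_4 on S has C(4, 2) = 6 edges. P[all 6 edges red] = (1/2)^6, and likewise for blue, so P[monochromatic] = 2·(1/2)^6 = 2^{1 − 6} = 1/32.
By linearity of expectation: E[X] = C(17, 4) · 2^{1 − 6} = 2380 · 1/32 = 595/8.
Numerically: E[X] ≈ 74.37500.

E[X] = C(17,4)·2^(1−C(4,2)) = 595/8 ≈ 74.37500.


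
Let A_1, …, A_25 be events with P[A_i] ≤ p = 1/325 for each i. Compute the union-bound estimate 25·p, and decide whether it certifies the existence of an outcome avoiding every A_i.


Union bound: P[∪_{i=1}^{25} A_i] ≤ Σ_i P[A_i] ≤ 25·p = 25·(1/325) = 1/13.
Numerically: 1/13 ≈ 0.0769231.
Is 1/13 < 1? YES.
Since P[∪ A_i] ≤ 1/13 < 1, the complement has P[∩ A_i^c] ≥ 1 − 1/13 = 12/13 > 0, so some outcome avoids every A_i.

25·p = 1/13 ≈ 0.0769231; existence CERTIFIED by the union bound.


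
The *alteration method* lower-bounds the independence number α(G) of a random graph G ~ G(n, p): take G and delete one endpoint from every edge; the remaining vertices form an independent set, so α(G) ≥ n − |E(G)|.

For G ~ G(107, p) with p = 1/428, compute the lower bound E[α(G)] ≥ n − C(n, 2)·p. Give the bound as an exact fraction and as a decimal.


E[|E(G)|] = C(107, 2)·p = 5671 · (1/428) = 53/4.
E[α(G)] ≥ n − E[|E(G)|] = 107 − 53/4 = 375/4.
Numerically: ≈ 93.75000.
(This is only a lower bound; the true E[α(G)] may be larger.)

E[α(G)] ≥ 375/4 ≈ 93.75000.


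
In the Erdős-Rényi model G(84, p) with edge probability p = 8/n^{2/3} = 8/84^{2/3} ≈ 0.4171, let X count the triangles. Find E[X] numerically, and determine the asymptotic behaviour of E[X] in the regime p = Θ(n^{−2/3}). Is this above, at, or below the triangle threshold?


Number of potential triangles: C(84, 3) = 95284.
Each occurs with probability p³ ≈ (0.4171)³ ≈ 7.256236e-02.
By linearity: E[X] = C(84, 3)·p³ ≈ 95284 · 7.256236e-02 ≈ 6914.0317.
Since α = 2/3 < 1, p = c/n^{2/3} ≫ 1/n is above the triangle threshold p ~ 1/n. Asymptotically E[X] ~ (c³/6)·n^{3(1−α)} = (8³/6)·n^{1} → ∞; triangles are abundant w.h.p.

E[X] ≈ 6914.0317; in regime p = Θ(1/n^{2/3}) E[X] diverges (above the triangle threshold p ~ 1/n).


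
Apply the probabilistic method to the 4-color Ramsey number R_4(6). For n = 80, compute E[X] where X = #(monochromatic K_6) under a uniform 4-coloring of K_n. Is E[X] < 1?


E[X] = C(80, 6) · 4^{1 − 15} = 300500200 · 4^{−14} = 300500200/268435456.
As a reduced fraction: E[X] = 37562525/33554432 ≈ 1.119450.
Is E[X] < 1? NO.
Since E[X] ≥ 1, the first-moment bound is inconclusive at n = 80; it does NOT by itself certify R_4(6) > 80.

E[X] = 37562525/33554432 ≈ 1.119450; E[X] ≥ 1; first-moment method inconclusive here.


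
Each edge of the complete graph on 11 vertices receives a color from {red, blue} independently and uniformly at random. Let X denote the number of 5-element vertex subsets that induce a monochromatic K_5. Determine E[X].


Let X = Σ_S X_S over the C(11, 5) = 462 subsets S of size 5, where X_S = 1 if the K_5 on S is monochromatic.
For a fixed S, the K_5 on S has C(5, 2) = 10 edges. P[all 10 edges red] = (1/2)^10, and likewise for blue, so P[monochromatic] = 2·(1/2)^10 = 2^{1 − 10} = 1/512.
By linearity: E[X] = C(11, 5) · 2^{1 − 10} = 462 · 1/512 = 231/256.
Numerically: E[X] ≈ 0.902.

E[X] = C(11,5)·2^(1−C(5,2)) = 231/256 ≈ 0.902.


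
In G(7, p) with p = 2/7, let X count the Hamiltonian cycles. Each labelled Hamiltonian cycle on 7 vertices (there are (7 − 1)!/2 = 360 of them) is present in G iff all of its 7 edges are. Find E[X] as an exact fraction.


K_7 has (7 − 1)!/2 = 360 labelled Hamiltonian cycles.
For each such Hamiltonian cycle H, let X_H = 1 if all 7 edges of H are present in G. Then P[X_H = 1] = p^{7} = (2/7)^{7} = 128/823543.
By linearity: E[X] = Σ_H E[X_H] = 360 · p^{7} = 360 · 128/823543 = 46080/823543.
Numerically: E[X] ≈ 0.05595.

E[X] = 360 · (2/7)^{7} = 46080/823543 ≈ 0.05595.


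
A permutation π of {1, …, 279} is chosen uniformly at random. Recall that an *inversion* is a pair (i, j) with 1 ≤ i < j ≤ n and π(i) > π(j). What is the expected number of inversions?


Write X = Σ X_I over the C(279, 2) = 38781 pairs i < j, with X_I the indicator of one inversion.
There are 38781 indicators.
For each fixed pair i < j, the values π(i) and π(j) are two distinct elements of {1, …, 279} in uniformly random order; by symmetry P[π(i) > π(j)] = 1/2.
By linearity: E[X] = 38781 · (1/2) = C(279, 2) · (1/2) = 38781/2 = 38781/2 ≈ 19390.50000.

E[X] = 38781/2 = 19390.50000.


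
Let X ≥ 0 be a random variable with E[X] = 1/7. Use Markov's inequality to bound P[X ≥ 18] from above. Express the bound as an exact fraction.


μ = E[X] = 1/7, a = 18.
Markov: P[X ≥ 18] ≤ μ/a = (1/7)/18 = 1/126.
Numerically: ≈ 0.007937.
(Since a = 18 > μ = 0.142857, the bound 1/126 is < 1 and informative.)

P[X ≥ 18] ≤ 1/126 ≈ 0.007937.


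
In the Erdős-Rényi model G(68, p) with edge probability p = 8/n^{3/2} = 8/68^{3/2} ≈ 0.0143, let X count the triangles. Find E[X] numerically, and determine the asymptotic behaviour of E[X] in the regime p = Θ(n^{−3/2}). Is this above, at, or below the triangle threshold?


Number of potential triangles: C(68, 3) = 50116.
Each occurs with probability p³ ≈ (0.0143)³ ≈ 2.90389e-06.
By linearity: E[X] = C(68, 3)·p³ ≈ 50116 · 2.90389e-06 ≈ 0.146.
Since α = 3/2 > 1, p = c/n^{3/2} = o(1/n) is below the triangle threshold p ~ 1/n. Asymptotically E[X] ~ (c³/6)·n^{3(1−α)} = (8³/6)·n^{-1.5} → 0, so by Markov's inequality G has no triangles w.h.p.

E[X] ≈ 0.146; in regime p = Θ(1/n^{3/2}) E[X] tends to 0 (below the triangle threshold p ~ 1/n).


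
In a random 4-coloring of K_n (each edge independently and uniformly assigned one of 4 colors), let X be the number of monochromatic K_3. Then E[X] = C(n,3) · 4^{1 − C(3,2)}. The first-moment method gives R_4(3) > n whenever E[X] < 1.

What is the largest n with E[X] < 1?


We need C(n, 3) · 4^{1 − 3} < 1, i.e. C(n, 3) < 4^{3 − 1} = 16.
Check values of n near the boundary:
  n = 3: C(3, 3) = 1; 1 < 16? YES
  n = 4: C(4, 3) = 4; 4 < 16? YES
  n = 5: C(5, 3) = 10; 10 < 16? YES
  n = 6: C(6, 3) = 20; 20 < 16? NO
The largest n with C(n, 3) < 16 is n = 5 (where E[X] = 5/8 ≈ 0.6250). Hence R_4(3) > 5, i.e. R_4(3) ≥ 6.

Largest n = 5; hence R_4(3) > 5.


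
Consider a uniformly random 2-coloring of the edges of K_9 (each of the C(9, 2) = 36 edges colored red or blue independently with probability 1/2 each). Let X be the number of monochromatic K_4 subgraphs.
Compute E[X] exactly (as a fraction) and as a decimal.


Let X = Σ_S X_S over the C(9, 4) = 126 subsets S of size 4, where X_S = 1 if the K_4 on S is monochromatic.
For a fixed S, the K_4 on S has C(4, 2) = 6 edges. P[all 6 edges red] = (1/2)^6, and likewise for blue, so P[monochromatic] = 2·(1/2)^6 = 2^{1 − 6} = 1/32.
Summing: E[X] = C(9, 4) · 2^{1 − 6} = 126 · 1/32 = 63/16.
Numerically: E[X] ≈ 3.9375.

E[X] = C(9,4)·2^(1−C(4,2)) = 63/16 ≈ 3.9375.


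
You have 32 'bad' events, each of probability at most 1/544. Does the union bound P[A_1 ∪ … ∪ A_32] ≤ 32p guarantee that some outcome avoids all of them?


Union bound: P[∪_{i=1}^{32} A_i] ≤ Σ_i P[A_i] ≤ 32·p = 32·(1/544) = 1/17.
Numerically: 1/17 ≈ 0.0588.
Is 1/17 < 1? YES.
Since P[∪ A_i] ≤ 1/17 < 1, the complement has P[∩ A_i^c] ≥ 1 − 1/17 = 16/17 > 0, so some outcome avoids every A_i.

32·p = 1/17 ≈ 0.0588; existence CERTIFIED by the union bound.


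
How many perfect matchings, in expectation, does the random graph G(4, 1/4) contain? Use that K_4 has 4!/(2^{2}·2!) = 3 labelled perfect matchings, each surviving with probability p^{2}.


K_4 has 4!/(2^{2}·2!) = 3 labelled perfect matchings.
For each such perfect matching H, let X_H = 1 if all 2 edges of H are present in G. Then P[X_H = 1] = p^{2} = (1/4)^{2} = 1/16.
By linearity: E[X] = Σ_H E[X_H] = 3 · p^{2} = 3 · 1/16 = 3/16.
Numerically: E[X] ≈ 0.1875.

E[X] = 3 · (1/4)^{2} = 3/16 ≈ 0.1875.


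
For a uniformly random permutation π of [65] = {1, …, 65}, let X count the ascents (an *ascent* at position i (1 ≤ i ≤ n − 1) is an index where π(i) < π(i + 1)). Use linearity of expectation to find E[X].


Write X = Σ X_I over i = 1, …, 64, with X_I the indicator of one ascent.
There are 64 indicators.
For each fixed i, the pair (π(i), π(i+1)) is a uniformly random ordered pair of distinct values from {1, …, 65}; by symmetry P[π(i) < π(i+1)] = 1/2.
By linearity: E[X] = 64 · (1/2) = (65 − 1) · (1/2) = 32 ≈ 32.0000.

E[X] = 32 = 32.0000.


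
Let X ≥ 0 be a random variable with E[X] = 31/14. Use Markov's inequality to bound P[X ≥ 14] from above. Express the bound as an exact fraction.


μ = E[X] = 31/14, a = 14.
Markov: P[X ≥ 14] ≤ μ/a = (31/14)/14 = 31/196.
Numerically: ≈ 0.1582.
(Since a = 14 > μ = 2.2143, the bound 31/196 is < 1 and informative.)

P[X ≥ 14] ≤ 31/196 ≈ 0.1582.


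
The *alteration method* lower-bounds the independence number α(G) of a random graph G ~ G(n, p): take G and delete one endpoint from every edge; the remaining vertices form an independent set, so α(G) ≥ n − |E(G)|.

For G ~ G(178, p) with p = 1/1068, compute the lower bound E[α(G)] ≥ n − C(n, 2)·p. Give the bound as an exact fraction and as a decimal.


E[|E(G)|] = C(178, 2)·p = 15753 · (1/1068) = 59/4.
E[α(G)] ≥ n − E[|E(G)|] = 178 − 59/4 = 653/4.
Numerically: ≈ 163.250000.
(This is only a lower bound; the true E[α(G)] may be larger.)

E[α(G)] ≥ 653/4 ≈ 163.250000.


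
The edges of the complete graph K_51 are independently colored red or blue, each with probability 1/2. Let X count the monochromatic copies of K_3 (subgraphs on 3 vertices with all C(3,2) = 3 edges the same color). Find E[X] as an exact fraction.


Let X = Σ_S X_S over the C(51, 3) = 20825 subsets S of size 3, where X_S = 1 if the K_3 on S is monochromatic.
For a fixed S, the K_3 on S has C(3, 2) = 3 edges. P[all 3 edges red] = (1/2)^3, and likewise for blue, so P[monochromatic] = 2·(1/2)^3 = 2^{1 − 3} = 1/4.
Summing: E[X] = C(51, 3) · 2^{1 − 3} = 20825 · 1/4 = 20825/4.
Numerically: E[X] ≈ 5206.250000.

E[X] = C(51,3)·2^(1−C(3,2)) = 20825/4 ≈ 5206.250000.


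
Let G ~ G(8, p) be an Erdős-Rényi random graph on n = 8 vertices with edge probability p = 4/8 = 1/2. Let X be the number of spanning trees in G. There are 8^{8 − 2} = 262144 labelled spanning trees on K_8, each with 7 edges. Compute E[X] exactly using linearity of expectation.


K_8 has 8^{8 − 2} = 262144 labelled spanning trees.
For each such spanning tree H, let X_H = 1 if all 7 edges of H are present in G. Then P[X_H = 1] = p^{7} = (1/2)^{7} = 1/128.
Summing the indicators: E[X] = Σ_H E[X_H] = 262144 · p^{7} = 262144 · 1/128 = 2048.
Numerically: E[X] ≈ 2048.

E[X] = 262144 · (1/2)^{7} = 2048 ≈ 2048.


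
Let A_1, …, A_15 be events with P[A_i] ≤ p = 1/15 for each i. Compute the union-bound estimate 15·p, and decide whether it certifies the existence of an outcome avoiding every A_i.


Union bound: P[∪_{i=1}^{15} A_i] ≤ Σ_i P[A_i] ≤ 15·p = 15·(1/15) = 1.
Numerically: 1 ≈ 1.00000.
Is 1 < 1? NO.
Since the bound 1 is ≥ 1, the union bound is uninformative here; it does NOT by itself certify existence.

15·p = 1 ≈ 1.00000; existence NOT certified by the union bound.


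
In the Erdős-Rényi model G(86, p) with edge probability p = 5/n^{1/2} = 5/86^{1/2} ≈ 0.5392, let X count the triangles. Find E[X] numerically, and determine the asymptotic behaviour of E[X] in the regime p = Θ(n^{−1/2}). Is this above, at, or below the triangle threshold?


Number of potential triangles: C(86, 3) = 102340.
Each occurs with probability p³ ≈ (0.5392)³ ≈ 1.567337e-01.
By linearity: E[X] = C(86, 3)·p³ ≈ 102340 · 1.567337e-01 ≈ 16040.1250.
Since α = 1/2 < 1, p = c/n^{1/2} ≫ 1/n is above the triangle threshold p ~ 1/n. Asymptotically E[X] ~ (c³/6)·n^{3(1−α)} = (5³/6)·n^{1.5} → ∞; triangles are abundant w.h.p.

E[X] ≈ 16040.1250; in regime p = Θ(1/n^{1/2}) E[X] diverges (above the triangle threshold p ~ 1/n).


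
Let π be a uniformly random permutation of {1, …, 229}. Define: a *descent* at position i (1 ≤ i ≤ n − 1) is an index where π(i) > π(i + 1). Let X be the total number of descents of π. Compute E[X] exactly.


Write X = Σ X_I over i = 1, …, 228, with X_I the indicator of one descent.
There are 228 indicators.
For each fixed i, the pair (π(i), π(i+1)) is a uniformly random ordered pair of distinct values from {1, …, 229}; by symmetry P[π(i) > π(i+1)] = 1/2.
By linearity: E[X] = 228 · (1/2) = (229 − 1) · (1/2) = 114 ≈ 114.000000.

E[X] = 114 = 114.000000.


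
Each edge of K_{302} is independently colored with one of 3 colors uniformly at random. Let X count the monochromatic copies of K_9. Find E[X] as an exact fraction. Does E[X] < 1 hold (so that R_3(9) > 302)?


E[X] = C(302, 9) · 3^{1 − 36} = 51054804739588650 · 3^{−35} = 51054804739588650/50031545098999707.
As a reduced fraction: E[X] = 17018268246529550/16677181699666569 ≈ 1.02045.
Is E[X] < 1? NO.
Since E[X] ≥ 1, the first-moment bound is inconclusive at n = 302; it does NOT by itself certify R_3(9) > 302.

E[X] = 17018268246529550/16677181699666569 ≈ 1.02045; E[X] ≥ 1; first-moment method inconclusive here.


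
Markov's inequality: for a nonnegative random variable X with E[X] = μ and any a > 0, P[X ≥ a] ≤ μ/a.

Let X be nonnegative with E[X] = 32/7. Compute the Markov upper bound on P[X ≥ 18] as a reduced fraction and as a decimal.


μ = E[X] = 32/7, a = 18.
Markov: P[X ≥ 18] ≤ μ/a = (32/7)/18 = 16/63.
Numerically: ≈ 0.253968.
(Since a = 18 > μ = 4.571429, the bound 16/63 is < 1 and informative.)

P[X ≥ 18] ≤ 16/63 ≈ 0.253968.


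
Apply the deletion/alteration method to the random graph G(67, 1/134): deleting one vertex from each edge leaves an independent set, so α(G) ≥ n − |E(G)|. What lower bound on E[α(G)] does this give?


E[|E(G)|] = C(67, 2)·p = 2211 · (1/134) = 33/2.
E[α(G)] ≥ n − E[|E(G)|] = 67 − 33/2 = 101/2.
Numerically: ≈ 50.500.
(This is only a lower bound; the true E[α(G)] may be larger.)

E[α(G)] ≥ 101/2 ≈ 50.500.


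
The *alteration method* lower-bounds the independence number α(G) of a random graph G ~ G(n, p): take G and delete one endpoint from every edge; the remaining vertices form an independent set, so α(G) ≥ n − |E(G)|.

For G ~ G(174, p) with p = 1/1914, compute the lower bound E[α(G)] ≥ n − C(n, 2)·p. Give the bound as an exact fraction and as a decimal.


E[|E(G)|] = C(174, 2)·p = 15051 · (1/1914) = 173/22.
E[α(G)] ≥ n − E[|E(G)|] = 174 − 173/22 = 3655/22.
Numerically: ≈ 166.1364.
(This is only a lower bound; the true E[α(G)] may be larger.)

E[α(G)] ≥ 3655/22 ≈ 166.1364.


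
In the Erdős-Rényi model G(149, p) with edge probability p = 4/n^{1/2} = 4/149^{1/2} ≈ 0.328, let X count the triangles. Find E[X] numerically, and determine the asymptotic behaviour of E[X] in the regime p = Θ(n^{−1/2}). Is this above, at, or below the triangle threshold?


Number of potential triangles: C(149, 3) = 540274.
Each occurs with probability p³ ≈ (0.328)³ ≈ 3.51885e-02.
By linearity: E[X] = C(149, 3)·p³ ≈ 540274 · 3.51885e-02 ≈ 19011.424.
Since α = 1/2 < 1, p = c/n^{1/2} ≫ 1/n is above the triangle threshold p ~ 1/n. Asymptotically E[X] ~ (c³/6)·n^{3(1−α)} = (4³/6)·n^{1.5} → ∞; triangles are abundant w.h.p.

E[X] ≈ 19011.424; in regime p = Θ(1/n^{1/2}) E[X] diverges (above the triangle threshold p ~ 1/n).


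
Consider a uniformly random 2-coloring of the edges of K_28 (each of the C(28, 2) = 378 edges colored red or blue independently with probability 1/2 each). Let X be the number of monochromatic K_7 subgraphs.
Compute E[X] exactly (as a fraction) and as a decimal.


Let X = Σ_S X_S over the C(28, 7) = 1184040 subsets S of size 7, where X_S = 1 if the K_7 on S is monochromatic.
For a fixed S, the K_7 on S has C(7, 2) = 21 edges. P[all 21 edges red] = (1/2)^21, and likewise for blue, so P[monochromatic] = 2·(1/2)^21 = 2^{1 − 21} = 1/1048576.
By linearity of expectation: E[X] = C(28, 7) · 2^{1 − 21} = 1184040 · 1/1048576 = 148005/131072.
Numerically: E[X] ≈ 1.129189.

E[X] = C(28,7)·2^(1−C(7,2)) = 148005/131072 ≈ 1.129189.


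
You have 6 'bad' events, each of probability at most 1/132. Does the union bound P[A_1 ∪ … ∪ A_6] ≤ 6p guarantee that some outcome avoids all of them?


Union bound: P[∪_{i=1}^{6} A_i] ≤ Σ_i P[A_i] ≤ 6·p = 6·(1/132) = 1/22.
Numerically: 1/22 ≈ 0.045.
Is 1/22 < 1? YES.
Since P[∪ A_i] ≤ 1/22 < 1, the complement has P[∩ A_i^c] ≥ 1 − 1/22 = 21/22 > 0, so some outcome avoids every A_i.

6·p = 1/22 ≈ 0.045; existence CERTIFIED by the union bound.


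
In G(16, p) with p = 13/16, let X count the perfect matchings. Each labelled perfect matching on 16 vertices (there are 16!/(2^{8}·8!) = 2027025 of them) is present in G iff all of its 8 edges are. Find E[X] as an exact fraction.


K_16 has 16!/(2^{8}·8!) = 2027025 labelled perfect matchings.
For each such perfect matching H, let X_H = 1 if all 8 edges of H are present in G. Then P[X_H = 1] = p^{8} = (13/16)^{8} = 815730721/4294967296.
By linearity of expectation: E[X] = Σ_H E[X_H] = 2027025 · p^{8} = 2027025 · 815730721/4294967296 = 1653506564735025/4294967296.
Numerically: E[X] ≈ 3.85e+05.

E[X] = 2027025 · (13/16)^{8} = 1653506564735025/4294967296 ≈ 3.85e+05.


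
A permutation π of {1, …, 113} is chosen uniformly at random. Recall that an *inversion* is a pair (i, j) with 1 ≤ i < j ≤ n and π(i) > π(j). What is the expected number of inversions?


Write X = Σ X_I over the C(113, 2) = 6328 pairs i < j, with X_I the indicator of one inversion.
There are 6328 indicators.
For each fixed pair i < j, the values π(i) and π(j) are two distinct elements of {1, …, 113} in uniformly random order; by symmetry P[π(i) > π(j)] = 1/2.
By linearity: E[X] = 6328 · (1/2) = C(113, 2) · (1/2) = 6328/2 = 3164 ≈ 3164.000.

E[X] = 3164 = 3164.000.


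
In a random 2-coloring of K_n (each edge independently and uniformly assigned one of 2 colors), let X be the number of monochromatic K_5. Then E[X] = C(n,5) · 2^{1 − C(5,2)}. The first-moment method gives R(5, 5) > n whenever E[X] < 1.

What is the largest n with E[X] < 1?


We need C(n, 5) · 2^{1 − 10} < 1, i.e. C(n, 5) < 2^{10 − 1} = 512.
Check values of n near the boundary:
  n = 8: C(8, 5) = 56; 56 < 512? YES
  n = 9: C(9, 5) = 126; 126 < 512? YES
  n = 10: C(10, 5) = 252; 252 < 512? YES
  n = 11: C(11, 5) = 462; 462 < 512? YES
  n = 12: C(12, 5) = 792; 792 < 512? NO
  n = 13: C(13, 5) = 1287; 1287 < 512? NO
The largest n with C(n, 5) < 512 is n = 11 (where E[X] = 231/256 ≈ 0.902344). Hence R(5, 5) > 11, i.e. R(5, 5) ≥ 12.

Largest n = 11; hence R(5, 5) > 11.


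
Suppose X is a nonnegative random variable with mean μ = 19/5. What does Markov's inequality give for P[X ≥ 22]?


μ = E[X] = 19/5, a = 22.
Markov: P[X ≥ 22] ≤ μ/a = (19/5)/22 = 19/110.
Numerically: ≈ 0.17273.
(Since a = 22 > μ = 3.80000, the bound 19/110 is < 1 and informative.)

P[X ≥ 22] ≤ 19/110 ≈ 0.17273.


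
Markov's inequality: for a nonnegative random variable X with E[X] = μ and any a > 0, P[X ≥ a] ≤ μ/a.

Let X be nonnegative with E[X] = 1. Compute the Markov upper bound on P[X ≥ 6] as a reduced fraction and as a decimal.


μ = E[X] = 1, a = 6.
Markov: P[X ≥ 6] ≤ μ/a = (1)/6 = 1/6.
Numerically: ≈ 0.166667.
(Since a = 6 > μ = 1.000000, the bound 1/6 is < 1 and informative.)

P[X ≥ 6] ≤ 1/6 ≈ 0.166667.


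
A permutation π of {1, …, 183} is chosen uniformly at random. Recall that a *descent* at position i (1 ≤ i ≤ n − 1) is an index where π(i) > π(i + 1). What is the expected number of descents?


Write X = Σ X_I over i = 1, …, 182, with X_I the indicator of one descent.
There are 182 indicators.
For each fixed i, the pair (π(i), π(i+1)) is a uniformly random ordered pair of distinct values from {1, …, 183}; by symmetry P[π(i) > π(i+1)] = 1/2.
By linearity: E[X] = 182 · (1/2) = (183 − 1) · (1/2) = 91 ≈ 91.000.

E[X] = 91 = 91.000.


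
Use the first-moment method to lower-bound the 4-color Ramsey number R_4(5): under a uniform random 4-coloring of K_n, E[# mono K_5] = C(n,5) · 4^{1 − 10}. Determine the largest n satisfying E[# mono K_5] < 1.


We need C(n, 5) · 4^{1 − 10} < 1, i.e. C(n, 5) < 4^{10 − 1} = 262144.
Check values of n near the boundary:
  n = 31: C(31, 5) = 169911; 169911 < 262144? YES
  n = 32: C(32, 5) = 201376; 201376 < 262144? YES
  n = 33: C(33, 5) = 237336; 237336 < 262144? YES
  n = 34: C(34, 5) = 278256; 278256 < 262144? NO
The largest n with C(n, 5) < 262144 is n = 33 (where E[X] = 29667/32768 ≈ 0.9054). Hence R_4(5) > 33, i.e. R_4(5) ≥ 34.

Largest n = 33; hence R_4(5) > 33.


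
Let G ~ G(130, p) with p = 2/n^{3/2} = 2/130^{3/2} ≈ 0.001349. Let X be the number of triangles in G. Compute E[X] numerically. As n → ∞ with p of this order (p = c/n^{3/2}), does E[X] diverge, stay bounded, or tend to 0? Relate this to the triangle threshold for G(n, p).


Number of potential triangles: C(130, 3) = 357760.
Each occurs with probability p³ ≈ (0.001349)³ ≈ 2.456659e-09.
By linearity: E[X] = C(130, 3)·p³ ≈ 357760 · 2.456659e-09 ≈ 0.0009.
Since α = 3/2 > 1, p = c/n^{3/2} = o(1/n) is below the triangle threshold p ~ 1/n. Asymptotically E[X] ~ (c³/6)·n^{3(1−α)} = (2³/6)·n^{-1.5} → 0, so by Markov's inequality G has no triangles w.h.p.

E[X] ≈ 0.0009; in regime p = Θ(1/n^{3/2}) E[X] tends to 0 (below the triangle threshold p ~ 1/n).


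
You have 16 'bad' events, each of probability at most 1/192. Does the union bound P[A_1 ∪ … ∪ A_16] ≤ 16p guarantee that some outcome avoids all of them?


Union bound: P[∪_{i=1}^{16} A_i] ≤ Σ_i P[A_i] ≤ 16·p = 16·(1/192) = 1/12.
Numerically: 1/12 ≈ 0.083333.
Is 1/12 < 1? YES.
Since P[∪ A_i] ≤ 1/12 < 1, the complement has P[∩ A_i^c] ≥ 1 − 1/12 = 11/12 > 0, so some outcome avoids every A_i.

16·p = 1/12 ≈ 0.083333; existence CERTIFIED by the union bound.


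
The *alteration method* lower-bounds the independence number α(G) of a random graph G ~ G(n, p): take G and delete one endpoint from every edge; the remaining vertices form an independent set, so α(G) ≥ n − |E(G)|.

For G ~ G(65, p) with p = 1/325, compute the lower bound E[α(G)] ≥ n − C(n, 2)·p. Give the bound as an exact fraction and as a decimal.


E[|E(G)|] = C(65, 2)·p = 2080 · (1/325) = 32/5.
E[α(G)] ≥ n − E[|E(G)|] = 65 − 32/5 = 293/5.
Numerically: ≈ 58.6000.
(This is only a lower bound; the true E[α(G)] may be larger.)

E[α(G)] ≥ 293/5 ≈ 58.6000.


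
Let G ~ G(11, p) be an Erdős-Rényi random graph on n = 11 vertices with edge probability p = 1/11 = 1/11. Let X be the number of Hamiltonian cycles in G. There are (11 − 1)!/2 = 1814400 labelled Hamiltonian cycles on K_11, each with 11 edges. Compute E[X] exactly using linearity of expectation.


K_11 has (11 − 1)!/2 = 1814400 labelled Hamiltonian cycles.
For each such Hamiltonian cycle H, let X_H = 1 if all 11 edges of H are present in G. Then P[X_H = 1] = p^{11} = (1/11)^{11} = 1/285311670611.
Summing the indicators: E[X] = Σ_H E[X_H] = 1814400 · p^{11} = 1814400 · 1/285311670611 = 1814400/285311670611.
Numerically: E[X] ≈ 6.35936e-06.

E[X] = 1814400 · (1/11)^{11} = 1814400/285311670611 ≈ 6.35936e-06.


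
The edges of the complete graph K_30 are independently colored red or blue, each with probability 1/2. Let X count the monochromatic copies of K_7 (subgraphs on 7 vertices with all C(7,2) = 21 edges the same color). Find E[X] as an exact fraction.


Let X = Σ_S X_S over the C(30, 7) = 2035800 subsets S of size 7, where X_S = 1 if the K_7 on S is monochromatic.
For a fixed S, the K_7 on S has C(7, 2) = 21 edges. P[all 21 edges red] = (1/2)^21, and likewise for blue, so P[monochromatic] = 2·(1/2)^21 = 2^{1 − 21} = 1/1048576.
By linearity of expectation: E[X] = C(30, 7) · 2^{1 − 21} = 2035800 · 1/1048576 = 254475/131072.
Numerically: E[X] ≈ 1.941490.

E[X] = C(30,7)·2^(1−C(7,2)) = 254475/131072 ≈ 1.941490.


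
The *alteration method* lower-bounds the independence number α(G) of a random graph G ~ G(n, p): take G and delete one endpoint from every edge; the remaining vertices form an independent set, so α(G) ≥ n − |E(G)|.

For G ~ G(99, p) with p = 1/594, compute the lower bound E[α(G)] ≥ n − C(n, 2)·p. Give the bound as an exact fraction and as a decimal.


E[|E(G)|] = C(99, 2)·p = 4851 · (1/594) = 49/6.
E[α(G)] ≥ n − E[|E(G)|] = 99 − 49/6 = 545/6.
Numerically: ≈ 90.8333.
(This is only a lower bound; the true E[α(G)] may be larger.)

E[α(G)] ≥ 545/6 ≈ 90.8333.


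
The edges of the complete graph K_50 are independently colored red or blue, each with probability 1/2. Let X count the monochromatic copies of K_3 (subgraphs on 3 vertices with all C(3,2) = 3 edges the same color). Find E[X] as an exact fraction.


Let X = Σ_S X_S over the C(50, 3) = 19600 subsets S of size 3, where X_S = 1 if the K_3 on S is monochromatic.
For a fixed S, the K_3 on S has C(3, 2) = 3 edges. P[all 3 edges red] = (1/2)^3, and likewise for blue, so P[monochromatic] = 2·(1/2)^3 = 2^{1 − 3} = 1/4.
Summing: E[X] = C(50, 3) · 2^{1 − 3} = 19600 · 1/4 = 4900.
Numerically: E[X] ≈ 4900.0000.

E[X] = C(50,3)·2^(1−C(3,2)) = 4900 ≈ 4900.0000.


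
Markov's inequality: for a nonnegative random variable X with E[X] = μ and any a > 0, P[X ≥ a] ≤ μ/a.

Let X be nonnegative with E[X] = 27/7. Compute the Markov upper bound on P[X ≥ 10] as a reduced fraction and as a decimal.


μ = E[X] = 27/7, a = 10.
Markov: P[X ≥ 10] ≤ μ/a = (27/7)/10 = 27/70.
Numerically: ≈ 0.3857.
(Since a = 10 > μ = 3.8571, the bound 27/70 is < 1 and informative.)

P[X ≥ 10] ≤ 27/70 ≈ 0.3857.


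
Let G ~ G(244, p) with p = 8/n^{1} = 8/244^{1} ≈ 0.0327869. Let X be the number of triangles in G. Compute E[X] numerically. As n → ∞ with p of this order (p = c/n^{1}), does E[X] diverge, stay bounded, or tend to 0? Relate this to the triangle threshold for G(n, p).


Number of potential triangles: C(244, 3) = 2391444.
Each occurs with probability p³ ≈ (0.0327869)³ ≈ 3.52452408e-05.
By linearity: E[X] = C(244, 3)·p³ ≈ 2391444 · 3.52452408e-05 ≈ 84.287020.
Here α = 1, so p = 8/n is exactly at the triangle threshold p ~ 1/n. Asymptotically E[X] → c³/6 = 8³/6 = 256/3 ≈ 85.333333, a bounded constant. In this regime the triangle count is asymptotically Poisson(c³/6).

E[X] ≈ 84.287020; in regime p = Θ(1/n^{1}) E[X] stays bounded (at the triangle threshold p ~ 1/n).


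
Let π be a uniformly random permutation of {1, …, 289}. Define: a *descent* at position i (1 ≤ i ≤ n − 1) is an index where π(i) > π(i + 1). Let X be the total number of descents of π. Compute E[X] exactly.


Write X = Σ X_I over i = 1, …, 288, with X_I the indicator of one descent.
There are 288 indicators.
For each fixed i, the pair (π(i), π(i+1)) is a uniformly random ordered pair of distinct values from {1, …, 289}; by symmetry P[π(i) > π(i+1)] = 1/2.
By linearity: E[X] = 288 · (1/2) = (289 − 1) · (1/2) = 144 ≈ 144.000.

E[X] = 144 = 144.000.


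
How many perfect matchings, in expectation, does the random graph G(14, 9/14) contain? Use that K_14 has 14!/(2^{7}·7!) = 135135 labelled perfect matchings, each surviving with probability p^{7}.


K_14 has 14!/(2^{7}·7!) = 135135 labelled perfect matchings.
For each such perfect matching H, let X_H = 1 if all 7 edges of H are present in G. Then P[X_H = 1] = p^{7} = (9/14)^{7} = 4782969/105413504.
By linearity of expectation: E[X] = Σ_H E[X_H] = 135135 · p^{7} = 135135 · 4782969/105413504 = 92335216545/15059072.
Numerically: E[X] ≈ 6131.53.

E[X] = 135135 · (9/14)^{7} = 92335216545/15059072 ≈ 6131.53.


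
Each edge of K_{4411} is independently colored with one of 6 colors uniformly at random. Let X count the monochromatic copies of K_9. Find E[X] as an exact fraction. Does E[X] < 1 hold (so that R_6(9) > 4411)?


E[X] = C(4411, 9) · 6^{1 − 36} = 1727920475134582415883601405 · 6^{−35} = 1727920475134582415883601405/1719070799748422591028658176.
As a reduced fraction: E[X] = 1727920475134582415883601405/1719070799748422591028658176 ≈ 1.0051.
Is E[X] < 1? NO.
Since E[X] ≥ 1, the first-moment bound is inconclusive at n = 4411; it does NOT by itself certify R_6(9) > 4411.

E[X] = 1727920475134582415883601405/1719070799748422591028658176 ≈ 1.0051; E[X] ≥ 1; first-moment method inconclusive here.


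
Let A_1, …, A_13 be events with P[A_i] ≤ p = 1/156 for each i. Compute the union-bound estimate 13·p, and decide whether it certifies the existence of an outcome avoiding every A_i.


Union bound: P[∪_{i=1}^{13} A_i] ≤ Σ_i P[A_i] ≤ 13·p = 13·(1/156) = 1/12.
Numerically: 1/12 ≈ 0.083.
Is 1/12 < 1? YES.
Since P[∪ A_i] ≤ 1/12 < 1, the complement has P[∩ A_i^c] ≥ 1 − 1/12 = 11/12 > 0, so some outcome avoids every A_i.

13·p = 1/12 ≈ 0.083; existence CERTIFIED by the union bound.
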